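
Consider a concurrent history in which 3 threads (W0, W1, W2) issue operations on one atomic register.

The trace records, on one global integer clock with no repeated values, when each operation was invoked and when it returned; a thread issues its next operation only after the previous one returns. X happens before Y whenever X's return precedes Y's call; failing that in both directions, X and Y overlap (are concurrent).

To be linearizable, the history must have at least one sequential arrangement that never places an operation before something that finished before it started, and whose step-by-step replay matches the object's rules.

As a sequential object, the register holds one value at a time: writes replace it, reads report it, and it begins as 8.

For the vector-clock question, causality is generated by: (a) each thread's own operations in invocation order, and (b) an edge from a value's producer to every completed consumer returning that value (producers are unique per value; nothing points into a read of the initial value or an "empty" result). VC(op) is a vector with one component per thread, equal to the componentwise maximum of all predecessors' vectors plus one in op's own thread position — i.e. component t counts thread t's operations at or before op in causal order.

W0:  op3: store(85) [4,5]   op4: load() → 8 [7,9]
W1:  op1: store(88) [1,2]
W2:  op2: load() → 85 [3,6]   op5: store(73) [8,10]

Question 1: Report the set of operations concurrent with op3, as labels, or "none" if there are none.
Answer: op2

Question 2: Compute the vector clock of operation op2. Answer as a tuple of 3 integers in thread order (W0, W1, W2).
Answer: (1, 0, 1)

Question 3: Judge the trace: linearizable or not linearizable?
cut after 8 events: linearizable; cut after 9 events (op4 responds, time 9): not linearizable
all 2 real-time-respecting orders fail — 4 completed atomic register operations, no legal replay
include/drop combinations of the 1 pending operation (op5) were all tried; none helps
e.g. op1, op2, op3, op4 (pending dropped): illegal at step 2, since op2 load() → 85 cannot apply there
e.g. op1, op3, op2, op4 (pending dropped): illegal at step 4, since op4 load() → 8 cannot apply there

not linearizable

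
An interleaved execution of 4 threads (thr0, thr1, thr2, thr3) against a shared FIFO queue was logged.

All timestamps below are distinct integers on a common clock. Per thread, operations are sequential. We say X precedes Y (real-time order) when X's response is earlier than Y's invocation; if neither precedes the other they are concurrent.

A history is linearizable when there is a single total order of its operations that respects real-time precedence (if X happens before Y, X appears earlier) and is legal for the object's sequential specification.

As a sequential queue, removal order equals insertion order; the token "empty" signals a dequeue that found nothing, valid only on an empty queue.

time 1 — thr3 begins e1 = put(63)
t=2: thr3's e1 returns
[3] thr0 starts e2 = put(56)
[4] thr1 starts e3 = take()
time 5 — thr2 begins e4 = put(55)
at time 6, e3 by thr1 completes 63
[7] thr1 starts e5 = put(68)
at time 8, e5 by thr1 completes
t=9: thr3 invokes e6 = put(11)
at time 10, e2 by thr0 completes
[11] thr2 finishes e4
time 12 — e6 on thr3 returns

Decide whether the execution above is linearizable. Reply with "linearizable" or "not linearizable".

a witness: e1, e2, e3, e4, e5, e6
after step 1 (e1 put(63)): queue <63>
after step 2 (e2 put(56)): queue <63,56>
after step 3 (e3 take() → 63): queue <56>
after step 4 (e4 put(55)): queue <56,55>
after step 5 (e5 put(68)): queue <56,55,68>
after step 6 (e6 put(11)): queue <56,55,68,11>

linearizable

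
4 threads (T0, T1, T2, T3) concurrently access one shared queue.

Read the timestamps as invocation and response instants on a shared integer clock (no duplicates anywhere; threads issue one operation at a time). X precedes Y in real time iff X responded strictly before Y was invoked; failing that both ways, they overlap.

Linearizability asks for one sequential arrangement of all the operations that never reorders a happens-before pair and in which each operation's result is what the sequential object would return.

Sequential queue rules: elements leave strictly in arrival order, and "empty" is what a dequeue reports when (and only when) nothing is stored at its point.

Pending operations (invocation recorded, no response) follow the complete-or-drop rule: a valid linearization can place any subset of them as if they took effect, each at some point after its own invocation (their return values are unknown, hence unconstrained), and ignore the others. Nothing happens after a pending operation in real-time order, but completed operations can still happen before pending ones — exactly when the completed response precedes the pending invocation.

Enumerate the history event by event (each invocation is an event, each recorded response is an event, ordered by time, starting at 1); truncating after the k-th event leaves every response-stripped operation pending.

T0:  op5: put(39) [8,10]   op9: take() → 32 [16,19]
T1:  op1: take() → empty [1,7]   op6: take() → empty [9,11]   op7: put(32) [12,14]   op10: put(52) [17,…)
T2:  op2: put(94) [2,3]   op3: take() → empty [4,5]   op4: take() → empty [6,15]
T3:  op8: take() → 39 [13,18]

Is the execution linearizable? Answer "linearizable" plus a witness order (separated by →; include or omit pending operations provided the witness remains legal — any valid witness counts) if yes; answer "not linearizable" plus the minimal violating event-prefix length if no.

not linearizable — minimal violating prefix: 7 events

the violation lands at event 7, op1's response at time 7: events 1..6 linearize, events 1..7 do not
the 3 completed operations admit 3 real-time orders; each fails the queue replay
include/drop combinations of the 1 pending operation (op4) were all tried; none helps
one such order, op1, op2, op3 (pending dropped), breaks at step 3 where op3 take() → empty is illegal
one such order, op2, op1, op3 (pending dropped), breaks at step 2 where op1 take() → empty is illegal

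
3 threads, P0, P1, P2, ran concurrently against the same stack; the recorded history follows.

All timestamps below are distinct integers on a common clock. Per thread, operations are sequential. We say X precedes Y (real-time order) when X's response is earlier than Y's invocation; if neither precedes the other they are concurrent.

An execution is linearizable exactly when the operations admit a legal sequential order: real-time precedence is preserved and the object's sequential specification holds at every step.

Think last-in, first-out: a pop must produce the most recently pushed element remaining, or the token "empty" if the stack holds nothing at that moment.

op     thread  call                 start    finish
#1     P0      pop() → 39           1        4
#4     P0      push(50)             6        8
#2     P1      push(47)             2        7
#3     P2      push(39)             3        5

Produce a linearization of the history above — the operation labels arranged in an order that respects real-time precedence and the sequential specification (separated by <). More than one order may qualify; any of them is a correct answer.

1. #2 push(47), leaving stack <47>
2. #3 push(39), leaving stack <47,39>
3. #1 pop() → 39, leaving stack <47>
4. #4 push(50), leaving stack <47,50>

#2 < #3 < #1 < #4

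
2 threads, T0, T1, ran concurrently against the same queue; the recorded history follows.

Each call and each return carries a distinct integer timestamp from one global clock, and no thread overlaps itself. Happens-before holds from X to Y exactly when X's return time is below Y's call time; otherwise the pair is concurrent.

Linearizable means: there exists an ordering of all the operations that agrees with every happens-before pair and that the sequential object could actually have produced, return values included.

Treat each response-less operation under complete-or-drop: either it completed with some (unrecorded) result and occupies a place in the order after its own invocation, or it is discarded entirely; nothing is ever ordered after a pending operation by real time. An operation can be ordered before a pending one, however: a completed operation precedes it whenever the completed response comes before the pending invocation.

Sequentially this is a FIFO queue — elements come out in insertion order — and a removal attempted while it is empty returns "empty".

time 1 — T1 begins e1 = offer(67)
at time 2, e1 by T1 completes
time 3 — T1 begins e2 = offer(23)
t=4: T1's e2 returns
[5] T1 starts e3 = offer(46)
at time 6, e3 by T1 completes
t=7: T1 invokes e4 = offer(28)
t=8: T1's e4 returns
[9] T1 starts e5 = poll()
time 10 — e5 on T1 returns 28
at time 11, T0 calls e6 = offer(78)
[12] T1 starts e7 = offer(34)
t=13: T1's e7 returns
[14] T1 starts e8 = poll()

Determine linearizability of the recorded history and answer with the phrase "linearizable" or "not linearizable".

not linearizable

prefix check: 1..9 passes, 1..10 fails once e5's time-10 response joins
exhaustive check: the 5 completed queue ops admit one real-time order; illegal
take e1, e2, e3, e4, e5: step 5 already fails, because e5 poll() → 28 cannot occur there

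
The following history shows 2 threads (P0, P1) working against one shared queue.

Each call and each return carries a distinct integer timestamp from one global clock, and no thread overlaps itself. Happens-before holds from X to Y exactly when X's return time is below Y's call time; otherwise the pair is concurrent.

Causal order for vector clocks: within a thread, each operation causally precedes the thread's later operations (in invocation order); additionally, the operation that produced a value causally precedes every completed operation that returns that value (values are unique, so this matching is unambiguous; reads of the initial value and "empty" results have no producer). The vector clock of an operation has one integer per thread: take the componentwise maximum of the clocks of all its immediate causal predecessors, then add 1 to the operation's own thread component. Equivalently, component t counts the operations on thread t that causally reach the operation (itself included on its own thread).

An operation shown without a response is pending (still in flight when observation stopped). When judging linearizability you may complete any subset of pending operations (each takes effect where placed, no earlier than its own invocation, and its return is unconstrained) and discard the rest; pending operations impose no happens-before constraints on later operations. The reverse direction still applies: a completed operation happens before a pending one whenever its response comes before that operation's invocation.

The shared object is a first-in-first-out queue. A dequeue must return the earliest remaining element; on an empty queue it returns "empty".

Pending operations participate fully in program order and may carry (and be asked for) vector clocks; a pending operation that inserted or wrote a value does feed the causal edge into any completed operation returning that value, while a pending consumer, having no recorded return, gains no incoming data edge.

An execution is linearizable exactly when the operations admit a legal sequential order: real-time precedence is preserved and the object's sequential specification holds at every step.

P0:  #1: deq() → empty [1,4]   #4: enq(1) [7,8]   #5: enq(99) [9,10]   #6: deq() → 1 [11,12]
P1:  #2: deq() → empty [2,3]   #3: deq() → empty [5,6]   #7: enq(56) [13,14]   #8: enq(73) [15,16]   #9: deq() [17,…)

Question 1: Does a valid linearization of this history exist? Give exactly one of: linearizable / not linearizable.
a witness: #1, #2, #3, #4, #5, #6, #7, #8
1. #1 deq() → empty, leaving queue <>
2. #2 deq() → empty, leaving queue <>
3. #3 deq() → empty, leaving queue <>
4. #4 enq(1), leaving queue <1>
5. #5 enq(99), leaving queue <1,99>
6. #6 deq() → 1, leaving queue <99>
7. #7 enq(56), leaving queue <99,56>
8. #8 enq(73), leaving queue <99,56,73>

linearizable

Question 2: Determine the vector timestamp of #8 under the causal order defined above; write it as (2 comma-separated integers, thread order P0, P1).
no predecessors for #2 (invoked 2): P1 increments from zero → (0, 1)
no predecessors for #1 (invoked 1): P0 increments from zero → (1, 0)
merge at #3 (invoked 5): VC(#2)=(0, 1), own-thread bump on P1 → (0, 2)
merge at #4 (invoked 7): VC(#1)=(1, 0), own-thread bump on P0 → (2, 0)
merge at #7 (invoked 13): VC(#3)=(0, 2), own-thread bump on P1 → (0, 3)
merge at #5 (invoked 9): VC(#4)=(2, 0), own-thread bump on P0 → (3, 0)
merge at #8 (invoked 15): VC(#7)=(0, 3), own-thread bump on P1 → (0, 4)
merge at #6 (invoked 11): VC(#4)=(2, 0), VC(#5)=(3, 0), own-thread bump on P0 → (4, 0)
merge at #9 (invoked 17): VC(#8)=(0, 4), own-thread bump on P1 → (0, 5)
target: VC(#8) = (0, 4)

(0, 4)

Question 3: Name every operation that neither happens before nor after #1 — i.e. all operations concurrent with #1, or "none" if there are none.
#1 runs from 1 to 4; window-overlapping ops are concurrent
#2 [2,3]: concurrent
#3 [5,6]: after
#4 [7,8]: after
#5 [9,10]: after
#6 [11,12]: after
#7 [13,14]: after
#8 [15,16]: after
#9 [17,…): after

#2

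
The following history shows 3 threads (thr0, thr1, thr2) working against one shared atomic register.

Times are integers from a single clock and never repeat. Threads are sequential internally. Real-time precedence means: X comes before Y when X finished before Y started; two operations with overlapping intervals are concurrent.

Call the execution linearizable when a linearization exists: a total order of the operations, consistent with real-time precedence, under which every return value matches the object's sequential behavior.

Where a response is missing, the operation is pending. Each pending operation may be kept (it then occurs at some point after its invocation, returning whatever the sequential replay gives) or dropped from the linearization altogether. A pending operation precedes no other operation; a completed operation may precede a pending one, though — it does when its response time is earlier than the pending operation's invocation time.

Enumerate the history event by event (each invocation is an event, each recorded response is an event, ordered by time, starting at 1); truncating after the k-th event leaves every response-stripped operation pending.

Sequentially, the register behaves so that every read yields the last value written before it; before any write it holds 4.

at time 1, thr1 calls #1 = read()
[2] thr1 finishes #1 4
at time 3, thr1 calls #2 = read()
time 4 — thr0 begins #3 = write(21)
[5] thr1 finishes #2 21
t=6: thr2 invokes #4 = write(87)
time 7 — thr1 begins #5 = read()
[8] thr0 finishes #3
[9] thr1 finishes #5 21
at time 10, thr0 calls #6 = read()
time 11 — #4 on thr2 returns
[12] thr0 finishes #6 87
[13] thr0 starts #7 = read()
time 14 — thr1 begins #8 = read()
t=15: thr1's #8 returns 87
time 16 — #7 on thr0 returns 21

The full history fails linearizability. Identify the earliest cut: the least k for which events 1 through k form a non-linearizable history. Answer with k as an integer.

16

events 1..15 are still linearizable — one witness is #1, #3, #2, #5, #4, #6, #7, #8:
after step 1 (#1 read() → 4): value 4
after step 2 (#3 write(21)): value 21
after step 3 (#2 read() → 21): value 21
after step 4 (#5 read() → 21): value 21
after step 5 (#4 write(87)): value 87
after step 6 (#6 read() → 87): value 87
after step 7 (#7 read() (pending, included)): value 87
after step 8 (#8 read() → 87): value 87
at event 16 (#7's time-16 response) nothing linearizes any more
for example #1, #2, #3, #4, #5, #6, #7, #8 fails at step 2: #2 read() → 21 is not legal there
for example #1, #2, #3, #4, #5, #6, #8, #7 fails at step 2: #2 read() → 21 is not legal there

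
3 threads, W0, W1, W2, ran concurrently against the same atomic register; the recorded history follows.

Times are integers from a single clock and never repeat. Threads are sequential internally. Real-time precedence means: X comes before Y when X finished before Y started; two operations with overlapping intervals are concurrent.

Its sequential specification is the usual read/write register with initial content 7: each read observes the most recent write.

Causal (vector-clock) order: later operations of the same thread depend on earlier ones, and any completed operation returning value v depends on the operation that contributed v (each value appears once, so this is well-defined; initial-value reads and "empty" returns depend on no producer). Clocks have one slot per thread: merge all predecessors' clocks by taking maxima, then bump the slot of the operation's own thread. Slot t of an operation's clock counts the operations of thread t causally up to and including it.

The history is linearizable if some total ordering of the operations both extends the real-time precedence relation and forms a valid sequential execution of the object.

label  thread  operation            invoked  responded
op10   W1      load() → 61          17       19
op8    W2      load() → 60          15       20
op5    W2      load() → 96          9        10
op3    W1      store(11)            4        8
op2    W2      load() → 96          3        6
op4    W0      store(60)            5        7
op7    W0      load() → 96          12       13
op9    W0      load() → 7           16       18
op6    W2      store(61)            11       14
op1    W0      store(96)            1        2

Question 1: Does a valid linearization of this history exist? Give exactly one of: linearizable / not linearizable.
events 1..9 are fine; event 10 — the response of op5 at time 10 — makes the prefix non-linearizable
all 6 real-time-respecting orders fail — 5 completed atomic register operations, no legal replay
for example op1, op2, op3, op4, op5 fails at step 5: op5 load() → 96 is not legal there
for example op1, op2, op4, op3, op5 fails at step 5: op5 load() → 96 is not legal there

not linearizable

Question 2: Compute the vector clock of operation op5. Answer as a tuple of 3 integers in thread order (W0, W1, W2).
Answer: (1, 0, 2)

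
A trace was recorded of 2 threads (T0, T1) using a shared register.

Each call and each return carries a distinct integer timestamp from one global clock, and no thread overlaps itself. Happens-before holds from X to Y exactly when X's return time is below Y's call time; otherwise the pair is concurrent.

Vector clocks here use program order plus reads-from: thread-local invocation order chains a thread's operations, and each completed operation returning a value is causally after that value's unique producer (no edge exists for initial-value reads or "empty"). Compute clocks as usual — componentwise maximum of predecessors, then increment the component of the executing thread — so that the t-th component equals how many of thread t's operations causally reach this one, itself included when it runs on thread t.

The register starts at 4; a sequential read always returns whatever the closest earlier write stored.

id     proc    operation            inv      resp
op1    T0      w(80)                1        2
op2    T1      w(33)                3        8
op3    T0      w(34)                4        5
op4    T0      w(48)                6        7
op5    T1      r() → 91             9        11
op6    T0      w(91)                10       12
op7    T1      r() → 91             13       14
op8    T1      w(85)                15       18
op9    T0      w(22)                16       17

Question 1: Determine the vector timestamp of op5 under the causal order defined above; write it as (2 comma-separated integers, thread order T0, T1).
(4, 2)

VC(op2, invoked at 3): no causal predecessors; +1 on T1 → (0, 1)
VC(op1, invoked at 1): no causal predecessors; +1 on T0 → (1, 0)
VC(op3, invoked at 4): max of VC(op1)=(1, 0), then +1 on thread T0 → (2, 0)
VC(op4, invoked at 6): max of VC(op3)=(2, 0), then +1 on thread T0 → (3, 0)
VC(op6, invoked at 10): max of VC(op4)=(3, 0), then +1 on thread T0 → (4, 0)
VC(op9, invoked at 16): max of VC(op6)=(4, 0), then +1 on thread T0 → (5, 0)
VC(op5, invoked at 9): max of VC(op2)=(0, 1), VC(op6)=(4, 0), then +1 on thread T1 → (4, 2)
VC(op7, invoked at 13): max of VC(op5)=(4, 2), VC(op6)=(4, 0), then +1 on thread T1 → (4, 3)
VC(op8, invoked at 15): max of VC(op7)=(4, 3), then +1 on thread T1 → (4, 4)
target: VC(op5) = (4, 2)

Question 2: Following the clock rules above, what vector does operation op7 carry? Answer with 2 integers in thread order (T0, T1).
(4, 3)

invoked at 3, op2 has no predecessors; its own T1 bump gives (0, 1)
invoked at 1, op1 has no predecessors; its own T0 bump gives (1, 0)
op3, invoked 4, takes VC(op1)=(1, 0) under max, adds 1 for T0 → (2, 0)
op4, invoked 6, takes VC(op3)=(2, 0) under max, adds 1 for T0 → (3, 0)
op6, invoked 10, takes VC(op4)=(3, 0) under max, adds 1 for T0 → (4, 0)
op9, invoked 16, takes VC(op6)=(4, 0) under max, adds 1 for T0 → (5, 0)
op5, invoked 9, takes VC(op2)=(0, 1), VC(op6)=(4, 0) under max, adds 1 for T1 → (4, 2)
op7, invoked 13, takes VC(op5)=(4, 2), VC(op6)=(4, 0) under max, adds 1 for T1 → (4, 3)
op8, invoked 15, takes VC(op7)=(4, 3) under max, adds 1 for T1 → (4, 4)
target: VC(op7) = (4, 3)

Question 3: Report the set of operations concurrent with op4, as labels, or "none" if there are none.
op2

overlap test against op4 [6,7]: concurrent iff the interval meets 6..7
op1 [1,2]: before
op2 [3,8]: concurrent
op3 [4,5]: before
op5 [9,11]: after
op6 [10,12]: after
op7 [13,14]: after
op8 [15,18]: after
op9 [16,17]: after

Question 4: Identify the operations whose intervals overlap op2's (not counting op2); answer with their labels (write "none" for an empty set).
op3, op4

concurrent with op2 ([3,8]): every op whose interval crosses 3..8
op1 [1,2]: before
op3 [4,5]: concurrent
op4 [6,7]: concurrent
op5 [9,11]: after
op6 [10,12]: after
op7 [13,14]: after
op8 [15,18]: after
op9 [16,17]: after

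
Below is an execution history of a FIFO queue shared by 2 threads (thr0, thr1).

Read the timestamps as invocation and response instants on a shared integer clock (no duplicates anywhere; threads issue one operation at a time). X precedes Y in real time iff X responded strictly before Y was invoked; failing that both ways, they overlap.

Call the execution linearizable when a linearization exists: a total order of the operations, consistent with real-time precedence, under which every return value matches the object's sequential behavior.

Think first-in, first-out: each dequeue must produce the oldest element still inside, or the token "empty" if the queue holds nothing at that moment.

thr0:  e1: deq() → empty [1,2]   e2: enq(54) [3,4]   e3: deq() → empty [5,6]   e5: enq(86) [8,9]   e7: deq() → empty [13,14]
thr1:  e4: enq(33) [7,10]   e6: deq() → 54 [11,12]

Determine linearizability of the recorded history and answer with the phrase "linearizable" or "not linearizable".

already the first 6 events (up to e3's response at time 6) admit no linearization; the first 5 still do
exhaustive check: the 3 completed FIFO queue ops admit one real-time order; illegal
for example e1, e2, e3 fails at step 3: e3 deq() → empty is not legal there

not linearizable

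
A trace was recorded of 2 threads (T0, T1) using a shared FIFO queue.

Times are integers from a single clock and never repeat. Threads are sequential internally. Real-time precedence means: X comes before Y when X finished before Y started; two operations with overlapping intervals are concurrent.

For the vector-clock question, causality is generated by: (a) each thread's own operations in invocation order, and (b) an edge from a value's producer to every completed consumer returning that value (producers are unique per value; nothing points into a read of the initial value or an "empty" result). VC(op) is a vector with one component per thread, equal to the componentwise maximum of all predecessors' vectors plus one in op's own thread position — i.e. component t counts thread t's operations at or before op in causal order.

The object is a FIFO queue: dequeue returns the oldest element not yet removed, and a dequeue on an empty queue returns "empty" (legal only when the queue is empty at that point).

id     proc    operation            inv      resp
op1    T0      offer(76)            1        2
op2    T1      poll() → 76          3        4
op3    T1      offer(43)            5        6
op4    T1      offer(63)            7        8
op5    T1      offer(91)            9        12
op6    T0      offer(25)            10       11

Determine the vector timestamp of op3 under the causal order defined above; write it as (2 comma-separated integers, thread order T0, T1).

(1, 2)

invoked at 1, op1 has no predecessors; its own T0 bump gives (1, 0)
op2 (invocation 3): componentwise max over VC(op1)=(1, 0), +1 at T1, giving (1, 1)
op6 (invocation 10): componentwise max over VC(op1)=(1, 0), +1 at T0, giving (2, 0)
op3 (invocation 5): componentwise max over VC(op2)=(1, 1), +1 at T1, giving (1, 2)
op4 (invocation 7): componentwise max over VC(op3)=(1, 2), +1 at T1, giving (1, 3)
op5 (invocation 9): componentwise max over VC(op4)=(1, 3), +1 at T1, giving (1, 4)
target: VC(op3) = (1, 2)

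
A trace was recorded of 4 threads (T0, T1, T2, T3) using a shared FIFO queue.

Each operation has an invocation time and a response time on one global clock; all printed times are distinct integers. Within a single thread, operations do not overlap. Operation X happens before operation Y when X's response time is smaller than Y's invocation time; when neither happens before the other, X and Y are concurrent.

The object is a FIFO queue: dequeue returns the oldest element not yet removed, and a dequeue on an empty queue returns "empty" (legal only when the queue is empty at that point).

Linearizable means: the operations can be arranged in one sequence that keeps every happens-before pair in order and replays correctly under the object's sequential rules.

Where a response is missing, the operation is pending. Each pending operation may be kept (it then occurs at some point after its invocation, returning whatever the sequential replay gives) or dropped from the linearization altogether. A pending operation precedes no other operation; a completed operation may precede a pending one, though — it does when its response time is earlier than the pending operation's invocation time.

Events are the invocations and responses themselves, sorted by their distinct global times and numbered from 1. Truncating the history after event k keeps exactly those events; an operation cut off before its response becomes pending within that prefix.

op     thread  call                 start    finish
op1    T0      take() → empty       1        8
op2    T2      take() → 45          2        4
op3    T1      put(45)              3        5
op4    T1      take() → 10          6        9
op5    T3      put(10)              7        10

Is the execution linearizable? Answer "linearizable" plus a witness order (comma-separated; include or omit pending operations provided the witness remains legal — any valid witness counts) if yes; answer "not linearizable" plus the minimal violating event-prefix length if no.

linearizable — witness: op1, op3, op2, op5, op4

after step 1 (op1 take() → empty): queue <>
after step 2 (op3 put(45)): queue <45>
after step 3 (op2 take() → 45): queue <>
after step 4 (op5 put(10)): queue <10>
after step 5 (op4 take() → 10): queue <>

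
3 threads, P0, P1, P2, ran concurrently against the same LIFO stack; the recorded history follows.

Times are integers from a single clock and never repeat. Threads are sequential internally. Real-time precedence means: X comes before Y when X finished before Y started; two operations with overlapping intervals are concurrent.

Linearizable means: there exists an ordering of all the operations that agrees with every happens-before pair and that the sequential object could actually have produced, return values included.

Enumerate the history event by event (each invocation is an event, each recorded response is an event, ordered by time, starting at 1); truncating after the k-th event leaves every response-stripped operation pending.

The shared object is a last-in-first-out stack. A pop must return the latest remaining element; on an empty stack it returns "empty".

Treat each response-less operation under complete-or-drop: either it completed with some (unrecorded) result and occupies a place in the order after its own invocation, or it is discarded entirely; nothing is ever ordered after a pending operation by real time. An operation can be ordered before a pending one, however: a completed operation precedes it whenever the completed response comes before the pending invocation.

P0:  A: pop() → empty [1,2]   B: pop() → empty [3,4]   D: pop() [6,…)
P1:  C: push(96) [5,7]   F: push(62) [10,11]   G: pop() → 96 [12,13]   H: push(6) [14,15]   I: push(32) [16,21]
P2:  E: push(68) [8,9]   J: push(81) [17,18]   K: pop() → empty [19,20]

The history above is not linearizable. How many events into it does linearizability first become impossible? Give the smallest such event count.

one valid order for events 1..12 is A, B, C, D, E, F:
after step 1 (A pop() → empty): stack <>
after step 2 (B pop() → empty): stack <>
after step 3 (C push(96)): stack <96>
after step 4 (D pop() (pending, included)): stack <>
after step 5 (E push(68)): stack <68>
after step 6 (F push(62)): stack <68,62>
adding event 13 (G responds at 13) leaves no legal real-time order
no escape via the 1 pending operation (D): every completion choice fails
sample order A, B, C, E, F, G (pending dropped) stalls at step 6 — G pop() → 96 has no legal effect

13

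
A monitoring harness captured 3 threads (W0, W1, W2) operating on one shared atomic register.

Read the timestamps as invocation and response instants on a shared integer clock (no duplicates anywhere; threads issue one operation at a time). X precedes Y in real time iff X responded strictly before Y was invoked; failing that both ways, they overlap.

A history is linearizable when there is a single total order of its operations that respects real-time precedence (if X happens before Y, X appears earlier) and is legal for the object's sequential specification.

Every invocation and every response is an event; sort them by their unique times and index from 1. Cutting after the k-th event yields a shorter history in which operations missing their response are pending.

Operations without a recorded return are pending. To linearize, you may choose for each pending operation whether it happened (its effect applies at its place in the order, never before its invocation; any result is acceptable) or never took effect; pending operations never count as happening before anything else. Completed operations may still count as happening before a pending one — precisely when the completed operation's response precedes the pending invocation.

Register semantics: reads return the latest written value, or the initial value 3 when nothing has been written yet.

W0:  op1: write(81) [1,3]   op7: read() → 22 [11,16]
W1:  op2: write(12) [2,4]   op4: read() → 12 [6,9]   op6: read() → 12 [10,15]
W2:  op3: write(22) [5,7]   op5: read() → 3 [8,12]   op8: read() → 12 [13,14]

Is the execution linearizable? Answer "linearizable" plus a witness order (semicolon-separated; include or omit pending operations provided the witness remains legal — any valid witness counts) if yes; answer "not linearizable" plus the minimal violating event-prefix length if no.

events 1..11 are fine; event 12 — the response of op5 at time 12 — makes the prefix non-linearizable
real-time-consistent orders of the 5 completed operations: 6 — all fail the atomic register replay
every completion of the 2 pending operations (op6, op7) was checked; none linearizes
for example op1, op2, op3, op4, op5 (pending dropped) fails at step 4: op4 read() → 12 is not legal there
for example op1, op2, op3, op5, op4 (pending dropped) fails at step 4: op5 read() → 3 is not legal there

not linearizable — minimal violating prefix: 12 events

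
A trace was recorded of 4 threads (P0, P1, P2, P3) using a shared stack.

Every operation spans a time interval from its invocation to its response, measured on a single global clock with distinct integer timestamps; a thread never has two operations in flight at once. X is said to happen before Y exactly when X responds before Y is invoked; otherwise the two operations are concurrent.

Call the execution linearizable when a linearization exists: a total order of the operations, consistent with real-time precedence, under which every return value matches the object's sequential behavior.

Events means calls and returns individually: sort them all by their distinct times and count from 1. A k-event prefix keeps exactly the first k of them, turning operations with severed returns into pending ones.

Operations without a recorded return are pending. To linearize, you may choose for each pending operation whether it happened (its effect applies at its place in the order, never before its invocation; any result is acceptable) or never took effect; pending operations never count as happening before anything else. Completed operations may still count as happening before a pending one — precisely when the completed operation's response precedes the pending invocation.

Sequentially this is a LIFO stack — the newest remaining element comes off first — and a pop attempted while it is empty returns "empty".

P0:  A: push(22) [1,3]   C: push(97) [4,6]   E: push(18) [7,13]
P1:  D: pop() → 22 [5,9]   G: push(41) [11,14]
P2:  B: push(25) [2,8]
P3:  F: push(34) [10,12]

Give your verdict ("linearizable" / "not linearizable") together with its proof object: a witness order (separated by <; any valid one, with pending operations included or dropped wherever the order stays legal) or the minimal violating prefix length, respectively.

linearizable — witness: A < D < B < C < E < F < G

after step 1 (A push(22)): stack <22>
after step 2 (D pop() → 22): stack <>
after step 3 (B push(25)): stack <25>
after step 4 (C push(97)): stack <25,97>
after step 5 (E push(18)): stack <25,97,18>
after step 6 (F push(34)): stack <25,97,18,34>
after step 7 (G push(41)): stack <25,97,18,34,41>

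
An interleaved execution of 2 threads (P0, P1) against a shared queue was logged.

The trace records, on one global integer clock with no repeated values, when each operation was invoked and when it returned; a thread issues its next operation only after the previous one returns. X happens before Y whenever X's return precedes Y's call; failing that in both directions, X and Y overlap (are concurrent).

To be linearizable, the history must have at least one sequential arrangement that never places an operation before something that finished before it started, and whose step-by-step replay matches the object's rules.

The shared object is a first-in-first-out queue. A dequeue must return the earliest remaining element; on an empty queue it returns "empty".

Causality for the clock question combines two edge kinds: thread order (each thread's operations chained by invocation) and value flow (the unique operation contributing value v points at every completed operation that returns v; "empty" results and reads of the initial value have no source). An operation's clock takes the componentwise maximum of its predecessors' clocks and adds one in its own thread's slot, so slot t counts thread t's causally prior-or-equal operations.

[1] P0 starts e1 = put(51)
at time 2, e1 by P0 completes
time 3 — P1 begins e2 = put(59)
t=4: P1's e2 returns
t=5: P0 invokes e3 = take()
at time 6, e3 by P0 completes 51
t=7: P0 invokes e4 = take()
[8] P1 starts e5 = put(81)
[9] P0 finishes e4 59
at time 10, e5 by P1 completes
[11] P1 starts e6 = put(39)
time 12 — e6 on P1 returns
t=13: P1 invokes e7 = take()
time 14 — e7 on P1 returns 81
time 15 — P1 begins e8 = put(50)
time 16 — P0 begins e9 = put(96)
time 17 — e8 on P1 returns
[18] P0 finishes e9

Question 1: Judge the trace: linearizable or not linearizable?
linearizable

witness order: e1, e2, e3, e4, e5, e6, e7, e8, e9
1. e1 put(51), leaving queue <51>
2. e2 put(59), leaving queue <51,59>
3. e3 take() → 51, leaving queue <59>
4. e4 take() → 59, leaving queue <>
5. e5 put(81), leaving queue <81>
6. e6 put(39), leaving queue <81,39>
7. e7 take() → 81, leaving queue <39>
8. e8 put(50), leaving queue <39,50>
9. e9 put(96), leaving queue <39,50,96>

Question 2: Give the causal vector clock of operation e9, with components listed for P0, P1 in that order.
Answer: (4, 1)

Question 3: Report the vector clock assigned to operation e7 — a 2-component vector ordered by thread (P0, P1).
Answer: (0, 4)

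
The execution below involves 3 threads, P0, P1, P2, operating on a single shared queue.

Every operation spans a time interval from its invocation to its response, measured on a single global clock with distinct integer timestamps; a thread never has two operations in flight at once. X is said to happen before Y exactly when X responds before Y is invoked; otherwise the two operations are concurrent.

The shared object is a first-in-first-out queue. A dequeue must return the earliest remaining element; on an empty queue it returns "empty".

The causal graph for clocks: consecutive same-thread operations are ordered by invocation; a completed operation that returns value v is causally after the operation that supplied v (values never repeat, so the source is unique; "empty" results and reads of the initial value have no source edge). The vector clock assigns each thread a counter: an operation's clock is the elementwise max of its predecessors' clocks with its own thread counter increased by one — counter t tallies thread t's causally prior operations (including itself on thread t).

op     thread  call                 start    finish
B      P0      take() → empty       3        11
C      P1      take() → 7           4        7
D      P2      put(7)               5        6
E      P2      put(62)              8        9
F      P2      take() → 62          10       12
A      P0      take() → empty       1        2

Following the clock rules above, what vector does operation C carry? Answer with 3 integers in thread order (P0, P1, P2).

(0, 1, 1)

D (invocation 5): nothing precedes it; P2's component alone gives (0, 0, 1)
A (invocation 1): nothing precedes it; P0's component alone gives (1, 0, 0)
E, invoked 8, takes VC(D)=(0, 0, 1) under max, adds 1 for P2 → (0, 0, 2)
C, invoked 4, takes VC(D)=(0, 0, 1) under max, adds 1 for P1 → (0, 1, 1)
B, invoked 3, takes VC(A)=(1, 0, 0) under max, adds 1 for P0 → (2, 0, 0)
F, invoked 10, takes VC(E)=(0, 0, 2) under max, adds 1 for P2 → (0, 0, 3)
target: VC(C) = (0, 1, 1)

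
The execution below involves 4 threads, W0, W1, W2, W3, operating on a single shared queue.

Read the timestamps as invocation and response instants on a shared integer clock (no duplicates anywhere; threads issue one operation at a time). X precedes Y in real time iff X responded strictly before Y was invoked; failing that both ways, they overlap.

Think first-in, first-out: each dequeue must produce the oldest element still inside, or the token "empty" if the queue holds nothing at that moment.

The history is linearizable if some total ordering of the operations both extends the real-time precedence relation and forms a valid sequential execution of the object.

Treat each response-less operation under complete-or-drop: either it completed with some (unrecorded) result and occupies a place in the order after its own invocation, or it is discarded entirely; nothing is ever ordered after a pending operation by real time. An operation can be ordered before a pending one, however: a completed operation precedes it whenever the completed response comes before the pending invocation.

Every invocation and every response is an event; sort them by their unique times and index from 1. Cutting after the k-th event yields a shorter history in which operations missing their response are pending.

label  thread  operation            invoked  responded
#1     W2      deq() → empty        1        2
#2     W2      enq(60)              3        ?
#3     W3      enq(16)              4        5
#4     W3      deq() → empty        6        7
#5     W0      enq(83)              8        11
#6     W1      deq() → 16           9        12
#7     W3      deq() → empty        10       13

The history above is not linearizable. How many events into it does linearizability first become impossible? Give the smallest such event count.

events 1..6 are linearizable, e.g. via #1, #2, #3:
1. #1 deq() → empty, leaving queue <>
2. #2 enq(60) (pending, included), leaving queue <60>
3. #3 enq(16), leaving queue <60,16>
with event 7 included (#4 responding at time 7), all real-time-consistent orders fail
every completion of the 1 pending operation (#2) was checked; none linearizes
sample order #1, #3, #4 (pending dropped) stalls at step 3 — #4 deq() → empty has no legal effect

7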